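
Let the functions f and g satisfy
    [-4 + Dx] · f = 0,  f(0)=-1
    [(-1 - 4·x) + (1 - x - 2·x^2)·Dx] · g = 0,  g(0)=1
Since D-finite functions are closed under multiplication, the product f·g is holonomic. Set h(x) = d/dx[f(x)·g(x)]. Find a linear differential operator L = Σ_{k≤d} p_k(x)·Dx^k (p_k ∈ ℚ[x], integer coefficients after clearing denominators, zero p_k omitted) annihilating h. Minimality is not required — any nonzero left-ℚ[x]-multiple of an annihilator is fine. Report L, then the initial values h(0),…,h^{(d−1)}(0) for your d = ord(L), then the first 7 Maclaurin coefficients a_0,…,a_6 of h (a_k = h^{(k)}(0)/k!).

f: a_k = -1, -4, -8, -32/3, -32/3, -128/15, -256/45, …
g: a_k = 1, 1, 3, 5, 11, 21, 43, …
f·g: L₀ = L_f ⊗_s L_g, ord ≤ 1·1.
h=h₀': d/dx-closure on L₀ ⇒ L.
L = (30 + 4·x - 72·x^2 + 64·x^4) + (-5 + 5·x + 18·x^2 - 8·x^3 - 16·x^4)·Dx  (order 1).
h: a_k = -5, -30, -107, -916/3, -781, -5662/3, -39703/9, …
ICs: h(0) = -5.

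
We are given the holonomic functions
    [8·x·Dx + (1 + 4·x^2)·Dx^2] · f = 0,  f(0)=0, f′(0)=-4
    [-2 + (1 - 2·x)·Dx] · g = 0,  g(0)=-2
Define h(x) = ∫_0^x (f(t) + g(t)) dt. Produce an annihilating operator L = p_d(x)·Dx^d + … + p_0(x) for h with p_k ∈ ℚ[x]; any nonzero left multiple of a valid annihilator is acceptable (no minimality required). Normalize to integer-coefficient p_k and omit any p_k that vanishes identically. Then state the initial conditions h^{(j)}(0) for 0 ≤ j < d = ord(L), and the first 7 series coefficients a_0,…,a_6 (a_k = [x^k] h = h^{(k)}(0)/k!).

f: a_k = 0, -4, 0, 16/3, 0, -64/5, 0, …
g: a_k = -2, -4, -8, -16, -32, -64, -128, …
f+g: L₀ = lclm(L_f,L_g), ord ≤ 2+1.
h=∫₀ˣh₀: take L = L₀·Dx.
L = (8 - 64·x - 96·x^2)·Dx^2 + (-8 + 8·x - 32·x^2 - 96·x^3)·Dx^3 + (1 - 16·x^4)·Dx^4  (order 4).
h: a_k = 0, -2, -4, -8/3, -8/3, -32/5, -64/5, …
ICs: h(0) = 0, h′(0) = -2, h′′(0) = -8, h′′′(0) = -16.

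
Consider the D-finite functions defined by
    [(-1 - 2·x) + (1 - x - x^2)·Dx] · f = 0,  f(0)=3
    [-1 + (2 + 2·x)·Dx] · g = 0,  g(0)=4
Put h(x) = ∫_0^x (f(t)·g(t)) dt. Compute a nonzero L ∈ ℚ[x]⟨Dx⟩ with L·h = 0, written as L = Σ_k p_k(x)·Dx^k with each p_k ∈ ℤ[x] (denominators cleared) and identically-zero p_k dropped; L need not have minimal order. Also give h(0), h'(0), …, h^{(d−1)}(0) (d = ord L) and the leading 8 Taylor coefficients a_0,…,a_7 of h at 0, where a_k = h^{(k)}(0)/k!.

L = (3 + 5·x + 3·x^2)·Dx + (-2 + 4·x^2 + 2·x^3)·Dx^2  (order 2).
h: a_k = 0, 12, 9, 19/2, 189/16, 2409/160, 2621/128, 50661/1792, …
ICs: h(0) = 0, h′(0) = 12.

f: a_k = 3, 3, 6, 9, 15, 24, 39, 63, …
g: a_k = 4, 2, -1/2, 1/4, -5/32, 7/64, -21/256, 33/512, …
L₀ := L_f ⊗_s L_g (sym. prod.), ord ≤ 1.
h=∫h₀ ⇒ L = L₀·Dx.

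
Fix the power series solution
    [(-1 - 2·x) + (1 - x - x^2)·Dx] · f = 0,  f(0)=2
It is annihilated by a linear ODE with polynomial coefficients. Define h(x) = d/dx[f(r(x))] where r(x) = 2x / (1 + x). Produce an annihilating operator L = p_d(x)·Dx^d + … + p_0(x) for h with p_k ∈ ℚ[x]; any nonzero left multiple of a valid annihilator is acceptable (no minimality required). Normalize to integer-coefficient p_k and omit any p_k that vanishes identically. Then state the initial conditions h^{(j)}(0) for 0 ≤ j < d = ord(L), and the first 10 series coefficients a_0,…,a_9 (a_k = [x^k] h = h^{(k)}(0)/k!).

f: a_k = 2, 2, 4, 6, 10, 16, 26, 42, 68, 110, …
L₀ from L_f via x↦r, Dx↦r'^{-1}Dx.
h₀' ⇒ L via d/dx closure of L₀.
L = (6 + 30·x + 90·x^2 + 50·x^3) + (-1 - 6·x + 30·x^3 + 25·x^4)·Dx  (order 1).
h: a_k = 4, 24, 60, 240, 500, 1800, 3500, 12000, 22500, 75000, …
ICs: h(0) = 4.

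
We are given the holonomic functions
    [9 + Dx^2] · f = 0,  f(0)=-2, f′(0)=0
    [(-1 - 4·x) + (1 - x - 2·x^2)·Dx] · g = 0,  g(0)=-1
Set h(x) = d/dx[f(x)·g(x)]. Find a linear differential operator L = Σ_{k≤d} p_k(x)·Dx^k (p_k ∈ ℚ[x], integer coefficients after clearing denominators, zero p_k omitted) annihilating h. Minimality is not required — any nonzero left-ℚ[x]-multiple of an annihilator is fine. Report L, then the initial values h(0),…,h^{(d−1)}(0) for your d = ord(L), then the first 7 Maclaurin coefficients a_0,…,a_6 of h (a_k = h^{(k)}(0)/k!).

f: a_k = -2, 0, 9, 0, -27/4, 0, 81/40, …
g: a_k = -1, -1, -3, -5, -11, -21, -43, …
Product ⇒ symmetric product L₀, ord ≤ 2.
Differentiate: ansatz ord ≤ ord L₀ ⇒ L.
L = (-33 - 162·x - 243·x^2 + 324·x^3 + 324·x^4) + (-6 - 6·x + 108·x^2 + 144·x^3)·Dx + (5 - 14·x - 19·x^2 + 36·x^3 + 36·x^4)·Dx^2  (order 2).
h: a_k = 2, -6, 3, 7, 75/4, 627/20, 3563/40, …
ICs: h(0) = 2, h′(0) = -6.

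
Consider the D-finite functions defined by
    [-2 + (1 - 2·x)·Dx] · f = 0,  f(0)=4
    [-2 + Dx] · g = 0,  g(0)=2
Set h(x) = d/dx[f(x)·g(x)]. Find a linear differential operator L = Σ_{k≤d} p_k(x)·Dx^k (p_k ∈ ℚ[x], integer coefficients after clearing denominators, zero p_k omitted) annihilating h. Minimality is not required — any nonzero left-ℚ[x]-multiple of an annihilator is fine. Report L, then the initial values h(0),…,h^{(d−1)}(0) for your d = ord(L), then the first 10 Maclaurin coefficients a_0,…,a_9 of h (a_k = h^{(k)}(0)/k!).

f: a_k = 4, 8, 16, 32, 64, 128, 256, 512, 1024, 2048, …
g: a_k = 2, 4, 4, 8/3, 4/3, 8/15, 8/45, 16/315, 4/315, 8/2835, …
L₀ := L_f ⊗_s L_g (sym. prod.), ord ≤ 1.
h₀' ⇒ L via d/dx closure of L₀.
L = (5 - 8·x + 4·x^2) + (-1 + 3·x - 2·x^2)·Dx  (order 1).
h: a_k = 32, 160, 512, 4160/3, 10432/3, 125248/15, 175360/9, 14028928/315, 6313024/63, 631302464/2835, …
ICs: h(0) = 32.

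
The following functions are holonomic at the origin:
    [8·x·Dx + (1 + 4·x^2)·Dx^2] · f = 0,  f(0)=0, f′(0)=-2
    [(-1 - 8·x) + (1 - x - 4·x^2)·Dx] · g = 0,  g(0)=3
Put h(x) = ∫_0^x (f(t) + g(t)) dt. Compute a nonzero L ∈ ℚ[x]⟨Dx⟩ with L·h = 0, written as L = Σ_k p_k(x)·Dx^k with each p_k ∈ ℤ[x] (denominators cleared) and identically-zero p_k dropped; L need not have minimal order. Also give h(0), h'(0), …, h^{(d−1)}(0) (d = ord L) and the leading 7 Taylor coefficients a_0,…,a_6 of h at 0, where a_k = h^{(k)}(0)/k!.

f: a_k = 0, -2, 0, 8/3, 0, -32/5, 0, …
g: a_k = 3, 3, 15, 27, 87, 195, 543, …
L₀ := lclm(L_f,L_g); ord L₀ ≤ 2+1.
h=∫h₀ ⇒ L = L₀·Dx.
L = (40 - 160·x - 2272·x^2 - 4608·x^3 - 16896·x^4 - 6144·x^6)·Dx^2 + (-31 - 264·x - 364·x^2 - 2208·x^3 - 4160·x^4 - 12800·x^5 - 768·x^6 - 6144·x^7)·Dx^3 + (5 + 11·x + 80·x^2 - 116·x^3 - 80·x^4 - 704·x^5 - 1536·x^6 - 256·x^7 - 1024·x^8)·Dx^4  (order 4).
h: a_k = 0, 3, 1/2, 5, 89/12, 87/5, 943/30, …
ICs: h(0) = 0, h′(0) = 3, h′′(0) = 1, h′′′(0) = 30.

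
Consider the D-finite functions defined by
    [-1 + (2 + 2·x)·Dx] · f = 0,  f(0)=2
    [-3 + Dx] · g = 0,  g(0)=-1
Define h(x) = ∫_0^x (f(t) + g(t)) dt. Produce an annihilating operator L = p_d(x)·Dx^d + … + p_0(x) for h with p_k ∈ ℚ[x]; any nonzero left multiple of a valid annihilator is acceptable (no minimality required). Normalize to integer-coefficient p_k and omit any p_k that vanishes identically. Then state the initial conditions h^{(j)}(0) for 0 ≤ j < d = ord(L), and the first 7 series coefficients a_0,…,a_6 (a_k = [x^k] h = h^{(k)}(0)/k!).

f: a_k = 2, 1, -1/4, 1/8, -5/64, 7/128, -21/512, …
g: a_k = -1, -3, -9/2, -9/2, -27/8, -81/40, -81/80, …
f+g: L₀ = lclm(L_f,L_g), ord ≤ 1+1.
Integrate: L := L₀·Dx.
L = (21 + 18·x)·Dx + (-37 - 72·x - 36·x^2)·Dx^2 + (10 + 22·x + 12·x^2)·Dx^3  (order 3).
h: a_k = 0, 1, -1, -19/12, -35/32, -221/320, -1261/3840, …
ICs: h(0) = 0, h′(0) = 1, h′′(0) = -2.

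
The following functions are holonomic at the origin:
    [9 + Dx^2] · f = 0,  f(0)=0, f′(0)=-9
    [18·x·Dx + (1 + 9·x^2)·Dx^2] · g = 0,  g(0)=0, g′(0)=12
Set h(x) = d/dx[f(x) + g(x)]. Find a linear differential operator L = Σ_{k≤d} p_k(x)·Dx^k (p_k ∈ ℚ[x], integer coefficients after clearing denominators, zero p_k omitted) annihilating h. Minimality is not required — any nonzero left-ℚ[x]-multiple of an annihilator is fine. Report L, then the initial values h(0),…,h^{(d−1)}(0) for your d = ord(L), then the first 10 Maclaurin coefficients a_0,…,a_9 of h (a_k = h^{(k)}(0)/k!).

L = (-1782·x + 20412·x^3 + 13122·x^5) + (-9 + 567·x^2 + 6561·x^4 + 6561·x^6)·Dx + (-198·x + 2268·x^3 + 1458·x^5)·Dx^2 + (-1 + 63·x^2 + 729·x^4 + 729·x^6)·Dx^3  (order 3).
h: a_k = 3, 0, -135/2, 0, 7533/8, 0, -699111/80, 0, 352712799/4480, 0, …
ICs: h(0) = 3, h′(0) = 0, h′′(0) = -135.

f: a_k = 0, -9, 0, 27/2, 0, -243/40, 0, 729/560, 0, -729/4480, …
g: a_k = 0, 12, 0, -36, 0, 972/5, 0, -8748/7, 0, 8748, …
L₀ := lclm(L_f,L_g); ord L₀ ≤ 2+2.
h₀' ⇒ L via d/dx closure of L₀.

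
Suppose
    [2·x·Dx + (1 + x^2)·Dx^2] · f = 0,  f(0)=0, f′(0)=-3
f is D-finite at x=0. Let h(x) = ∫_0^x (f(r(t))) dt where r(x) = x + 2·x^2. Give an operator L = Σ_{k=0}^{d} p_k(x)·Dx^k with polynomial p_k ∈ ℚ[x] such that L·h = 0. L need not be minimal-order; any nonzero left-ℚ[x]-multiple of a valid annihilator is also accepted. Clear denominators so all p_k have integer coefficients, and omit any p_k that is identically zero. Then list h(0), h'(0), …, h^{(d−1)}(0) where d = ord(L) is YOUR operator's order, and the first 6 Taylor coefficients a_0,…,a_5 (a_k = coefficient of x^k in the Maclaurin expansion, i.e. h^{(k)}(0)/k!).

L = (-4 + 2·x + 16·x^2 + 48·x^3 + 48·x^4)·Dx^2 + (1 + 4·x + x^2 + 8·x^3 + 20·x^4 + 16·x^5)·Dx^3  (order 3).
h: a_k = 0, 0, -3/2, -2, 1/4, 6/5, …
ICs: h(0) = 0, h′(0) = 0, h′′(0) = -3.

f: a_k = 0, -3, 0, 1, 0, -3/5, …
Change of var in L_f (x↦r) gives L₀.
∫: right-multiply L₀ by Dx.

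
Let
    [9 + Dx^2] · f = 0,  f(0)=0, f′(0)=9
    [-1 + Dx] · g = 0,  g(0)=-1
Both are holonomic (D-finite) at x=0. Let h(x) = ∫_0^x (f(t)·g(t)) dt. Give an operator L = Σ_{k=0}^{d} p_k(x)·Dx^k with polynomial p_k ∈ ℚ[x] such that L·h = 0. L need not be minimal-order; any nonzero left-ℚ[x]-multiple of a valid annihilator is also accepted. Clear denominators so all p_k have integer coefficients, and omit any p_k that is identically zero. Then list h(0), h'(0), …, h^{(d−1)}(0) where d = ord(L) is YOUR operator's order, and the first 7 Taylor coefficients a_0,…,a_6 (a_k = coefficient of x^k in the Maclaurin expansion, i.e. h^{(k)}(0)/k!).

f: a_k = 0, 9, 0, -27/2, 0, 243/40, 0, …
g: a_k = -1, -1, -1/2, -1/6, -1/24, -1/120, -1/720, …
f·g: L₀ = L_f ⊗_s L_g, ord ≤ 2·1.
∫: right-multiply L₀ by Dx.
L = 10·Dx - 2·Dx^2 + Dx^3  (order 3).
h: a_k = 0, 0, -9/2, -3, 9/4, 12/5, 1/20, …
ICs: h(0) = 0, h′(0) = 0, h′′(0) = -9.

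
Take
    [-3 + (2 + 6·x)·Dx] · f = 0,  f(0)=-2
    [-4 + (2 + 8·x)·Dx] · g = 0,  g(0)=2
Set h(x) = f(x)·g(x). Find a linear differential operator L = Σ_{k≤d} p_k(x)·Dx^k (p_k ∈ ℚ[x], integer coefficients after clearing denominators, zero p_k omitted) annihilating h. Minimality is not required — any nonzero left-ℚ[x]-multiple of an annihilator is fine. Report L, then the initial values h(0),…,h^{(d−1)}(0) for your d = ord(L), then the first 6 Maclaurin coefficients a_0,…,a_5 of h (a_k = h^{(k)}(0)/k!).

f: a_k = -2, -3, 9/4, -27/8, 405/64, -1701/128, …
g: a_k = 2, 4, -4, 8, -20, 56, …
Sym-product of L_f,L_g gives L₀ (≤ ord 1).
L = (-7 - 24·x) + (2 + 14·x + 24·x^2)·Dx  (order 1).
h: a_k = -4, -14, 1/2, -7/4, 197/32, -1393/64, …
ICs: h(0) = -4.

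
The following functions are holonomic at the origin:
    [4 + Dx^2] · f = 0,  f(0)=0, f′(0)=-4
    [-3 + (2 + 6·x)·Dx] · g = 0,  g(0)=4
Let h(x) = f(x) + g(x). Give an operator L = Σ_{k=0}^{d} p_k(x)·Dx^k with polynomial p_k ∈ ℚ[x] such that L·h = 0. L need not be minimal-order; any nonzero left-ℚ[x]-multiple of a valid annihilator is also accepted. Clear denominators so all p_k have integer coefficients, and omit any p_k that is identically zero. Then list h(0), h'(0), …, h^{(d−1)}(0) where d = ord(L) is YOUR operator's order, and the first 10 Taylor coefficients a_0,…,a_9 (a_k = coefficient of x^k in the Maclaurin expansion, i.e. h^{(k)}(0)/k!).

L = (-516 - 1152·x - 1728·x^2) + (56 + 936·x + 3456·x^2 + 3456·x^3)·Dx + (-129 - 288·x - 432·x^2)·Dx^2 + (14 + 234·x + 864·x^2 + 864·x^3)·Dx^3  (order 3).
h: a_k = 4, 2, -9/2, 113/12, -405/32, 25003/960, -15309/256, 22742057/161280, -2814669/8192, 39897802003/46448640, …
ICs: h(0) = 4, h′(0) = 2, h′′(0) = -9.

f: a_k = 0, -4, 0, 8/3, 0, -8/15, 0, 16/315, 0, -8/2835, …
g: a_k = 4, 6, -9/2, 27/4, -405/32, 1701/64, -15309/256, 72171/512, -2814669/8192, 14073345/16384, …
Weyl lclm of L_f,L_g ⇒ L₀ (ord ≤ 3).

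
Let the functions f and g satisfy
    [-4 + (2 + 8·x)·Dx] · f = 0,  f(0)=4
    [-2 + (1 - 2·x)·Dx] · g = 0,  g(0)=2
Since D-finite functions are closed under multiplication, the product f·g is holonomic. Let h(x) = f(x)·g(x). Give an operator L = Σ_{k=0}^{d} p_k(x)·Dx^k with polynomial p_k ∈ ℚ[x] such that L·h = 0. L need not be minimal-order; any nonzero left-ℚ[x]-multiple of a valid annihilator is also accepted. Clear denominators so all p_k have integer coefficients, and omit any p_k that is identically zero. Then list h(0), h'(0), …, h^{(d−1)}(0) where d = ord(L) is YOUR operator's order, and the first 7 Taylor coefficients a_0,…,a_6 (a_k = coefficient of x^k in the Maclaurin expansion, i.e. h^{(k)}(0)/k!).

L = (4 + 4·x) + (-1 - 2·x + 8·x^2)·Dx  (order 1).
h: a_k = 8, 32, 48, 128, 176, 576, 480, …
ICs: h(0) = 8.

f: a_k = 4, 8, -8, 16, -40, 112, -336, …
g: a_k = 2, 4, 8, 16, 32, 64, 128, …
h₀=f·g: eliminate ⇒ L₀, order ≤ 1·1.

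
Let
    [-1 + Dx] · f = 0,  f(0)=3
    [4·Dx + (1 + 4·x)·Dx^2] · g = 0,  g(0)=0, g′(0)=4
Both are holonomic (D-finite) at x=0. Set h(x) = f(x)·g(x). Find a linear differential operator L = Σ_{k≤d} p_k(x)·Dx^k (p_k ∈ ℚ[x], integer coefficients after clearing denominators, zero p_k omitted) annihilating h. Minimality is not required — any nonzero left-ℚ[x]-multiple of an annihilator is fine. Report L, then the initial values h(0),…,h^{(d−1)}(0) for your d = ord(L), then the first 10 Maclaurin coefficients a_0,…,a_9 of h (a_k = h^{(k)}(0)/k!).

f: a_k = 3, 3, 3/2, 1/2, 1/8, 1/40, 1/240, 1/1680, 1/13440, 1/120960, …
g: a_k = 0, 4, -8, 64/3, -64, 1024/5, -2048/3, 16384/7, -8192, 262144/9, …
Product ⇒ symmetric product L₀, ord ≤ 2.
L = (-3 + 4·x) + (2 - 8·x)·Dx + (1 + 4·x)·Dx^2  (order 2).
h: a_k = 0, 12, -12, 46, -138, 4509/10, -9119/6, 2205587/420, -1109003/60, 665269331/10080, …
ICs: h(0) = 0, h′(0) = 12.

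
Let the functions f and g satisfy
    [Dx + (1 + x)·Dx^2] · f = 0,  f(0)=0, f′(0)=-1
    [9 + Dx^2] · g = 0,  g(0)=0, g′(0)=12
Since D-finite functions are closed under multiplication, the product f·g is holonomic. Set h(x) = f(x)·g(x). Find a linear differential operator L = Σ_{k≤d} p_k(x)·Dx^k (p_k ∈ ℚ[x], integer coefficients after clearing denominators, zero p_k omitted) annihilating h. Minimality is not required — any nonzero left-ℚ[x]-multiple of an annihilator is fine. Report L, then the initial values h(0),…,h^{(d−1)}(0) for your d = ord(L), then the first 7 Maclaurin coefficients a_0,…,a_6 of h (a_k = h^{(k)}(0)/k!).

f: a_k = 0, -1, 1/2, -1/3, 1/4, -1/5, 1/6, …
g: a_k = 0, 12, 0, -18, 0, 81/10, 0, …
L₀ := L_f ⊗_s L_g (sym. prod.), ord ≤ 4.
L = (2493 + 10854·x + 17091·x^2 + 11664·x^3 + 2916·x^4) + (612 + 1908·x + 1944·x^2 + 648·x^3)·Dx + (592 + 2484·x + 3834·x^2 + 2592·x^3 + 648·x^4)·Dx^2 + (68 + 212·x + 216·x^2 + 72·x^3)·Dx^3 + (35 + 142·x + 215·x^2 + 144·x^3 + 36·x^4)·Dx^4  (order 4).
h: a_k = 0, 0, -12, 6, 14, -6, -9/2, …
ICs: h(0) = 0, h′(0) = 0, h′′(0) = -24, h′′′(0) = 36.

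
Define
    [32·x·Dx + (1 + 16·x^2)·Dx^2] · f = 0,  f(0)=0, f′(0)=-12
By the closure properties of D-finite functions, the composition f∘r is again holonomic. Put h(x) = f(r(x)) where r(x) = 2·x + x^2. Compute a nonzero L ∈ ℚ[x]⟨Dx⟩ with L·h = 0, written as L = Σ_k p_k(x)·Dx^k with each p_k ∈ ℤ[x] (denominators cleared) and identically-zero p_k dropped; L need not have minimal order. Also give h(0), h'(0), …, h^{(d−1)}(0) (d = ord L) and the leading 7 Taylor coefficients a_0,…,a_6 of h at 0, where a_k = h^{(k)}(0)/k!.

L = (-1 + 128·x + 256·x^2 + 192·x^3 + 48·x^4)·Dx + (1 + x + 64·x^2 + 128·x^3 + 80·x^4 + 16·x^5)·Dx^2  (order 2).
h: a_k = 0, -24, -12, 512, 768, -96384/5, -49088, …
ICs: h(0) = 0, h′(0) = -24.

f: a_k = 0, -12, 0, 64, 0, -3072/5, 0, …
L₀ from L_f via x↦r, Dx↦r'^{-1}Dx.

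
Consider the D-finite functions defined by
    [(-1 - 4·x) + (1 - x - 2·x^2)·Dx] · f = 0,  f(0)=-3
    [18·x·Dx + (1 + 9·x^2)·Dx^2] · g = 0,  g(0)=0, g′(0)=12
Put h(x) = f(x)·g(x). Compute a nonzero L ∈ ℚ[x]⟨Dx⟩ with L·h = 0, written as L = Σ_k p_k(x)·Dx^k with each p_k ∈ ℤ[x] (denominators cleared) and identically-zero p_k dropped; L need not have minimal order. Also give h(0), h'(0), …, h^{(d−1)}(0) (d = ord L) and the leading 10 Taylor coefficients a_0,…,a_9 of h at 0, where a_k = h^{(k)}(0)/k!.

f: a_k = -3, -3, -9, -15, -33, -63, -129, -255, -513, -1023, …
g: a_k = 0, 12, 0, -36, 0, 972/5, 0, -8748/7, 0, 8748, …
h₀=f·g: eliminate ⇒ L₀, order ≤ 1·2.
L = (4 + 18·x + 108·x^2) + (2 - 10·x + 36·x^2 + 108·x^3)·Dx + (-1 + x - 7·x^2 + 9·x^3 + 18·x^4)·Dx^2  (order 2).
h: a_k = 0, -36, -36, 0, -72, -3276/5, -3996/5, 57384/35, 288/7, -802332/35, …
ICs: h(0) = 0, h′(0) = -36.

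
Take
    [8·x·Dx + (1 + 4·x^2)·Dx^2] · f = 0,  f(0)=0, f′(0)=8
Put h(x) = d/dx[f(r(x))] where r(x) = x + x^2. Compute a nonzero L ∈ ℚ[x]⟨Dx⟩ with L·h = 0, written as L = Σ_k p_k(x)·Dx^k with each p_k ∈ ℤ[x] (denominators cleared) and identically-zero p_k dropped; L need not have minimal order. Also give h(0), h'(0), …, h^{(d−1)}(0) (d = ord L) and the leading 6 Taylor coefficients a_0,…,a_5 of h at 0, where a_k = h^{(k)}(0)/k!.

L = (-2 + 8·x + 32·x^2 + 48·x^3 + 24·x^4) + (1 + 2·x + 4·x^2 + 16·x^3 + 20·x^4 + 8·x^5)·Dx  (order 1).
h: a_k = 8, 16, -32, -128, -32, 704, …
ICs: h(0) = 8.

f: a_k = 0, 8, 0, -32/3, 0, 128/5, …
f∘r: x↦r, Dx↦Dx/r' in L_f ⇒ L₀.
h₀' ⇒ L via d/dx closure of L₀.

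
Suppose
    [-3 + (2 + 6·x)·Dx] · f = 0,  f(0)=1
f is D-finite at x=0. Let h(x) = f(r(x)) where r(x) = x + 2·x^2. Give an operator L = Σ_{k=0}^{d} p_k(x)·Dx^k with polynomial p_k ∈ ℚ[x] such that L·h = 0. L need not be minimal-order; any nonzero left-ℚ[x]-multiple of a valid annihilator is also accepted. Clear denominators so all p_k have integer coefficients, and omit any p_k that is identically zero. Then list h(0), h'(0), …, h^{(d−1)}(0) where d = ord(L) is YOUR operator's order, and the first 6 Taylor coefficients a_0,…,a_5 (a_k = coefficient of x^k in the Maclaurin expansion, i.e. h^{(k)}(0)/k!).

f: a_k = 1, 3/2, -9/8, 27/16, -405/128, 1701/256, …
Substitute x→r, Dx→(1/r')Dx; clear ⇒ L₀.
L = (-3 - 12·x) + (2 + 6·x + 12·x^2)·Dx  (order 1).
h: a_k = 1, 3/2, 15/8, -45/16, 315/128, 405/256, …
ICs: h(0) = 1.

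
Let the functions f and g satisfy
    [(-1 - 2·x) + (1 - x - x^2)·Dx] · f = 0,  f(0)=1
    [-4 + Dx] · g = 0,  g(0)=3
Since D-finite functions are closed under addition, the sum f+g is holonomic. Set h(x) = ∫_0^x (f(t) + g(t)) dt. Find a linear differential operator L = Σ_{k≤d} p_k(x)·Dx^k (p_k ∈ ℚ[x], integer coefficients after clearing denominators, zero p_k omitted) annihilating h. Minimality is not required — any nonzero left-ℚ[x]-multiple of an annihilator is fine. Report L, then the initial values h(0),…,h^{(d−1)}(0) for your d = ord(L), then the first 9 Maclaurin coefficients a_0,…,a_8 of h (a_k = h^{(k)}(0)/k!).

f: a_k = 1, 1, 2, 3, 5, 8, 13, 21, 34, …
g: a_k = 3, 12, 24, 32, 32, 128/5, 256/15, 1024/105, 512/105, …
f+g: L₀ = lclm(L_f,L_g), ord ≤ 1+1.
h=∫h₀ ⇒ L = L₀·Dx.
L = (-8·x - 72·x^2 - 32·x^3)·Dx + (-12 + 38·x + 22·x^2 - 32·x^3 - 16·x^4)·Dx^2 + (3 - 9·x - x^2 + 10·x^3 + 4·x^4)·Dx^3  (order 3).
h: a_k = 0, 4, 13/2, 26/3, 35/4, 37/5, 28/5, 451/105, 3229/840, …
ICs: h(0) = 0, h′(0) = 4, h′′(0) = 13.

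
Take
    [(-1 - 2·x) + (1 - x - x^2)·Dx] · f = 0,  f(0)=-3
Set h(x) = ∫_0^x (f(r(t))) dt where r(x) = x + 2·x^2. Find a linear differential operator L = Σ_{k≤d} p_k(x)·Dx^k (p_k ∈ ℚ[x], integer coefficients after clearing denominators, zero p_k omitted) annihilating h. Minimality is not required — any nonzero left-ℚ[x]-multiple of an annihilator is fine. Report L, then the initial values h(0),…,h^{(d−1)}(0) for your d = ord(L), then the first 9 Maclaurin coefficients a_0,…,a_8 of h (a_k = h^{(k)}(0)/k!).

L = (1 + 6·x + 12·x^2 + 16·x^3)·Dx + (-1 + x + 3·x^2 + 4·x^3 + 4·x^4)·Dx^2  (order 2).
h: a_k = 0, -3, -3/2, -4, -33/4, -93/5, -42, -711/7, -1971/8, …
ICs: h(0) = 0, h′(0) = -3.

f: a_k = -3, -3, -6, -9, -15, -24, -39, -63, -102, …
Substitute x→r, Dx→(1/r')Dx; clear ⇒ L₀.
h=∫₀ˣh₀: take L = L₀·Dx.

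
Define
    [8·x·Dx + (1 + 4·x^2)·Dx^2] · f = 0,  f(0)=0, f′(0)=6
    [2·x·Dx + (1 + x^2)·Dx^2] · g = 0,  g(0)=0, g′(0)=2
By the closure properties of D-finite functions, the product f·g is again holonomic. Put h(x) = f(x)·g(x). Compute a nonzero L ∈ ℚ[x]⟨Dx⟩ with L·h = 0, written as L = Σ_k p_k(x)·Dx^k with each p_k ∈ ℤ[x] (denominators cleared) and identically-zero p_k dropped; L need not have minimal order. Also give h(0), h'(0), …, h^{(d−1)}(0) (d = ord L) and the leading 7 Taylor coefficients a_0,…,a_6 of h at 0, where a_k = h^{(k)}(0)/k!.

f: a_k = 0, 6, 0, -8, 0, 96/5, 0, …
g: a_k = 0, 2, 0, -2/3, 0, 2/5, 0, …
Sym-product of L_f,L_g gives L₀ (≤ ord 4).
L = (-96·x - 800·x^3 - 1024·x^5 + 640·x^7 + 1536·x^9)·Dx + (-20 - 412·x^2 - 1440·x^4 - 896·x^6 + 2240·x^8 + 2304·x^10)·Dx^2 + (-40·x - 280·x^3 - 480·x^5 + 272·x^7 + 1280·x^9 + 768·x^11)·Dx^3 + (-1 - 10·x^2 - 29·x^4 + 116·x^8 + 160·x^10 + 64·x^12)·Dx^4  (order 4).
h: a_k = 0, 0, 12, 0, -20, 0, 692/15, …
ICs: h(0) = 0, h′(0) = 0, h′′(0) = 24, h′′′(0) = 0.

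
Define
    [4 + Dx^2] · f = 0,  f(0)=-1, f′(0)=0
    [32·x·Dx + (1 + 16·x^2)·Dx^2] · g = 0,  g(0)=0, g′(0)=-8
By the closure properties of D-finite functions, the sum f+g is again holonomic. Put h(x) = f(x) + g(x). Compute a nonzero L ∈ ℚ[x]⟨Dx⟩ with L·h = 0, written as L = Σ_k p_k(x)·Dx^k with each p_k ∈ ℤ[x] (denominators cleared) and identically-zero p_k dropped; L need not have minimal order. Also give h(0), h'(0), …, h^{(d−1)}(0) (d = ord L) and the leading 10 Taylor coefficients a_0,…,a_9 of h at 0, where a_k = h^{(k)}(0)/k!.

f: a_k = -1, 0, 2, 0, -2/3, 0, 4/45, 0, -2/315, 0, …
g: a_k = 0, -8, 0, 128/3, 0, -2048/5, 0, 32768/7, 0, -524288/9, …
f+g: L₀ = lclm(L_f,L_g), ord ≤ 2+2.
L = (-6016·x + 102400·x^3 + 32768·x^5)·Dx + (-28 + 1216·x^2 + 27648·x^4 + 16384·x^6)·Dx^2 + (-1504·x + 25600·x^3 + 8192·x^5)·Dx^3 + (-7 + 304·x^2 + 6912·x^4 + 4096·x^6)·Dx^4  (order 4).
h: a_k = -1, -8, 2, 128/3, -2/3, -2048/5, 4/45, 32768/7, -2/315, -524288/9, …
ICs: h(0) = -1, h′(0) = -8, h′′(0) = 4, h′′′(0) = 256.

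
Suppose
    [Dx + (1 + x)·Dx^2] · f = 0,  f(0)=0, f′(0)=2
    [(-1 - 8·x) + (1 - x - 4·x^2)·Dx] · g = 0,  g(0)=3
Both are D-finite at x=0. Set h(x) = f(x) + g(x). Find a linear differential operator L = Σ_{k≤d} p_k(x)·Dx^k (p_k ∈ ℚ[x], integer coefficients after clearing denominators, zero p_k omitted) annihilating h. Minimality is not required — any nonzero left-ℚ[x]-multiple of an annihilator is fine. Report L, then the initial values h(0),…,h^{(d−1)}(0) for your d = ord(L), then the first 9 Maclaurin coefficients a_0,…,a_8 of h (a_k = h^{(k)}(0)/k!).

L = (-74 - 562·x - 1120·x^2 - 1728·x^3 - 768·x^4)·Dx + (-52 - 576·x - 1636·x^2 - 3264·x^3 - 3488·x^4 - 1280·x^5)·Dx^2 + (11 + 41·x + 53·x^2 - 185·x^3 - 704·x^4 - 752·x^5 - 256·x^6)·Dx^3  (order 3).
h: a_k = 3, 5, 14, 83/3, 173/2, 977/5, 1628/3, 9263/7, 13979/4, …
ICs: h(0) = 3, h′(0) = 5, h′′(0) = 28.

f: a_k = 0, 2, -1, 2/3, -1/2, 2/5, -1/3, 2/7, -1/4, …
g: a_k = 3, 3, 15, 27, 87, 195, 543, 1323, 3495, …
Sum ⇒ L₀ = lclm(L_f,L_g) in ℚ(x)⟨Dx⟩.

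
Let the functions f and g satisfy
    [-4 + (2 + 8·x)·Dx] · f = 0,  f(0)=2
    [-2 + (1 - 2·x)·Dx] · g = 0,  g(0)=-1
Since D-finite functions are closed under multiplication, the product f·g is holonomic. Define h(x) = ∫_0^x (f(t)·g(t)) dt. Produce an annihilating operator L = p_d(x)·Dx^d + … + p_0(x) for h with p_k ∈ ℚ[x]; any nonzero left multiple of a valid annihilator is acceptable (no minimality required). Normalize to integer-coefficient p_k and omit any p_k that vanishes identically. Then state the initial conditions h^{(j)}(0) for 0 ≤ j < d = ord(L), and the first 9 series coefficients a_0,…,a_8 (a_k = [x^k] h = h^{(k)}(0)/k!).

L = (4 + 4·x)·Dx + (-1 - 2·x + 8·x^2)·Dx^2  (order 2).
h: a_k = 0, -2, -4, -4, -8, -44/5, -24, -120/7, -96, …
ICs: h(0) = 0, h′(0) = -2.

f: a_k = 2, 4, -4, 8, -20, 56, -168, 528, -1716, …
g: a_k = -1, -2, -4, -8, -16, -32, -64, -128, -256, …
f·g: L₀ = L_f ⊗_s L_g, ord ≤ 1·1.
∫: right-multiply L₀ by Dx.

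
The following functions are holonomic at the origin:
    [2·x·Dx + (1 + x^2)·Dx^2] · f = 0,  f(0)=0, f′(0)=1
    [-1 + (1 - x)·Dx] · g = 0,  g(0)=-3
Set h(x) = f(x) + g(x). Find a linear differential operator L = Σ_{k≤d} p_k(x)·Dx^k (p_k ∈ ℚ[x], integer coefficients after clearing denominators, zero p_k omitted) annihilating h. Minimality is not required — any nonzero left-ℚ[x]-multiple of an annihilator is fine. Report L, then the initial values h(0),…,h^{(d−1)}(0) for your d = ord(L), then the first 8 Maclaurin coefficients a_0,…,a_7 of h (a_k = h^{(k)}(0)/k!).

L = (2 - 8·x - 6·x^2)·Dx + (-4 + 2·x - 4·x^2 - 6·x^3)·Dx^2 + (1 - x^4)·Dx^3  (order 3).
h: a_k = -3, -2, -3, -10/3, -3, -14/5, -3, -22/7, …
ICs: h(0) = -3, h′(0) = -2, h′′(0) = -6.

f: a_k = 0, 1, 0, -1/3, 0, 1/5, 0, -1/7, …
g: a_k = -3, -3, -3, -3, -3, -3, -3, -3, …
Sum ⇒ L₀ = lclm(L_f,L_g) in ℚ(x)⟨Dx⟩.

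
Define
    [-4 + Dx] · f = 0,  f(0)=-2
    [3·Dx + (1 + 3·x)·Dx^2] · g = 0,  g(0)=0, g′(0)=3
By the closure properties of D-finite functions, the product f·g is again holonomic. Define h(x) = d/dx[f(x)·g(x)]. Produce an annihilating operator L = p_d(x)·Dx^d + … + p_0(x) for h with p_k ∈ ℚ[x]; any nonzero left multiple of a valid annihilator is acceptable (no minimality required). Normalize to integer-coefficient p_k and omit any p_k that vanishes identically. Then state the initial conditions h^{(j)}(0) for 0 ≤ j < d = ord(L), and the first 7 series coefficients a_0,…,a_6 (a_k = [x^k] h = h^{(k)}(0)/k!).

f: a_k = -2, -8, -16, -64/3, -64/3, -256/15, -512/45, …
g: a_k = 0, 3, -9/2, 9, -81/4, 243/5, -243/2, …
L₀ := L_f ⊗_s L_g (sym. prod.), ord ≤ 2.
Differentiate: ansatz ord ≤ ord L₀ ⇒ L.
L = (40 + 96·x + 576·x^2) + (-14 - 84·x - 288·x^2)·Dx + (1 + 15·x + 36·x^2)·Dx^2  (order 2).
h: a_k = -6, -30, -90, -94, -236, 186, -15518/15, …
ICs: h(0) = -6, h′(0) = -30.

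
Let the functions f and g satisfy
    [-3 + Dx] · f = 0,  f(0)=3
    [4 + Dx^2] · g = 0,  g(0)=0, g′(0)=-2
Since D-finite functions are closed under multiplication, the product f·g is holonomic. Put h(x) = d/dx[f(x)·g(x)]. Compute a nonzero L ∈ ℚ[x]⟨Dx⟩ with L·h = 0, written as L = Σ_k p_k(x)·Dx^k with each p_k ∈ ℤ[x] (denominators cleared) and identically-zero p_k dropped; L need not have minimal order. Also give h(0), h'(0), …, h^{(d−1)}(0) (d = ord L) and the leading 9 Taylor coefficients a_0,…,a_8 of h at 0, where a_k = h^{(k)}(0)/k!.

f: a_k = 3, 9, 27/2, 27/2, 81/8, 243/40, 243/80, 729/560, 2187/4480, …
g: a_k = 0, -2, 0, 4/3, 0, -4/15, 0, 8/315, 0, …
Sym-product of L_f,L_g gives L₀ (≤ ord 2).
Differentiate: ansatz ord ≤ ord L₀ ⇒ L.
L = 13 - 6·Dx + Dx^2  (order 2).
h: a_k = -6, -36, -69, -60, -61/4, 207/10, 3277/120, 17, 43079/6720, …
ICs: h(0) = -6, h′(0) = -36.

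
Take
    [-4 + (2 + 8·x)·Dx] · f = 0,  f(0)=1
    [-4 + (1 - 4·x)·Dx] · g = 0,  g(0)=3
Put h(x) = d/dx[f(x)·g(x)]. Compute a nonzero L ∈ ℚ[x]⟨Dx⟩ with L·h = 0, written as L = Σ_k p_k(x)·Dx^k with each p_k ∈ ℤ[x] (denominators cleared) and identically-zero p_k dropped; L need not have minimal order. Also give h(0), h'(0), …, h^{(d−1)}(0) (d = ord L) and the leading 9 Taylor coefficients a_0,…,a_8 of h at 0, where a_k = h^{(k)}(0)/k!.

L = (22 + 144·x + 96·x^2) + (-3 - 4·x + 48·x^2 + 64·x^3)·Dx  (order 1).
h: a_k = 18, 132, 828, 4296, 21900, 103608, 489048, 2215056, 10044972, …
ICs: h(0) = 18.

f: a_k = 1, 2, -2, 4, -10, 28, -84, 264, -858, …
g: a_k = 3, 12, 48, 192, 768, 3072, 12288, 49152, 196608, …
L₀ := L_f ⊗_s L_g (sym. prod.), ord ≤ 1.
h₀' ⇒ L via d/dx closure of L₀.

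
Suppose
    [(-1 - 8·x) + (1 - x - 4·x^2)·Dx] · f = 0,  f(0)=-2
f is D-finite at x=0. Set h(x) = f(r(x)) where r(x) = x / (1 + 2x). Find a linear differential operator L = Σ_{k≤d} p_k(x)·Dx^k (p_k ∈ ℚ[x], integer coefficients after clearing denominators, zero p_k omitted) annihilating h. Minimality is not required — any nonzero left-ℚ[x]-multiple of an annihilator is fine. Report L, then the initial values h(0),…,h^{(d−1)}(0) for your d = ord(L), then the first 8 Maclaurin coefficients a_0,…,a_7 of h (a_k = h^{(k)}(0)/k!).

f: a_k = -2, -2, -10, -18, -58, -130, -362, -882, …
L₀ from L_f via x↦r, Dx↦r'^{-1}Dx.
L = (1 + 10·x) + (-1 - 5·x - 4·x^2 + 4·x^3)·Dx  (order 1).
h: a_k = -2, -2, -6, 14, -54, 190, -678, 2414, …
ICs: h(0) = -2.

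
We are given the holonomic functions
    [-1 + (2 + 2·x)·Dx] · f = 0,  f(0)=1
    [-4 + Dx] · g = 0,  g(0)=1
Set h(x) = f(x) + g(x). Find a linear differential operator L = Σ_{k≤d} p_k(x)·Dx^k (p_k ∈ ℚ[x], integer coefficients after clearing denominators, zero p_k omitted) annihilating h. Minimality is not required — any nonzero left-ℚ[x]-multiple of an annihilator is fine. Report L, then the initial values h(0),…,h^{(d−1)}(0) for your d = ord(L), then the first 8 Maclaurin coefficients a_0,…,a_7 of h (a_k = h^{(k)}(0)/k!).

L = (36 + 32·x) + (-65 - 128·x - 64·x^2)·Dx + (14 + 30·x + 16·x^2)·Dx^2  (order 2).
h: a_k = 2, 9/2, 63/8, 515/48, 4081/384, 32873/3840, 261199/46080, 2107547/645120, …
ICs: h(0) = 2, h′(0) = 9/2.

f: a_k = 1, 1/2, -1/8, 1/16, -5/128, 7/256, -21/1024, 33/2048, …
g: a_k = 1, 4, 8, 32/3, 32/3, 128/15, 256/45, 1024/315, …
Weyl lclm of L_f,L_g ⇒ L₀ (ord ≤ 2).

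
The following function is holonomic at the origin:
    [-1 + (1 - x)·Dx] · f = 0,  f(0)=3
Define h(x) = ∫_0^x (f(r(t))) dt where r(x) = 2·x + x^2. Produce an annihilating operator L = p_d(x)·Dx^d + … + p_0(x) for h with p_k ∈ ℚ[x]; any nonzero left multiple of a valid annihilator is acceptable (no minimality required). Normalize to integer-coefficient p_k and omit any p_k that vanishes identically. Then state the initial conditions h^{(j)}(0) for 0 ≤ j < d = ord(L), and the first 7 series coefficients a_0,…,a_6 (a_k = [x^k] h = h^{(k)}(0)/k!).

L = (2 + 2·x)·Dx + (-1 + 2·x + x^2)·Dx^2  (order 2).
h: a_k = 0, 3, 3, 5, 9, 87/5, 35, …
ICs: h(0) = 0, h′(0) = 3.

f: a_k = 3, 3, 3, 3, 3, 3, 3, …
f∘r: x↦r, Dx↦Dx/r' in L_f ⇒ L₀.
∫: right-multiply L₀ by Dx.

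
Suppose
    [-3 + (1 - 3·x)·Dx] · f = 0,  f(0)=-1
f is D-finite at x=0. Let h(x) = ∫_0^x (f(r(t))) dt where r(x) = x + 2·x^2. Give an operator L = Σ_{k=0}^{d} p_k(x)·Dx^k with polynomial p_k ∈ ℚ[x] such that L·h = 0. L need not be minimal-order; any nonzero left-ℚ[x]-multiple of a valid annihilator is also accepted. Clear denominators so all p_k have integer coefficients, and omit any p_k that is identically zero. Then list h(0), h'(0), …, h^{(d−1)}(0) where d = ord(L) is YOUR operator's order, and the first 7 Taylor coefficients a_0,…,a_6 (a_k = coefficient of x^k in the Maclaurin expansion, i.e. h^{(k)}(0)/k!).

L = (3 + 12·x)·Dx + (-1 + 3·x + 6·x^2)·Dx^2  (order 2).
h: a_k = 0, -1, -3/2, -5, -63/4, -279/5, -405/2, …
ICs: h(0) = 0, h′(0) = -1.

f: a_k = -1, -3, -9, -27, -81, -243, -729, …
f∘r: x↦r, Dx↦Dx/r' in L_f ⇒ L₀.
h=∫h₀ ⇒ L = L₀·Dx.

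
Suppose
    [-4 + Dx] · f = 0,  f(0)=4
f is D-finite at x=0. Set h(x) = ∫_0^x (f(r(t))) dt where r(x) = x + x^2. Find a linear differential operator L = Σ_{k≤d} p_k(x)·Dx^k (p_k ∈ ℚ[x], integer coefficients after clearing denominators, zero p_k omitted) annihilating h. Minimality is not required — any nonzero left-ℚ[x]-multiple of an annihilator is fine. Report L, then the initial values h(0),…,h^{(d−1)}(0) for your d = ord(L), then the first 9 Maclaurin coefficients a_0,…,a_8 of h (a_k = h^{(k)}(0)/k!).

f: a_k = 4, 16, 32, 128/3, 128/3, 512/15, 1024/45, 4096/315, 2048/315, …
f∘r: x↦r, Dx↦Dx/r' in L_f ⇒ L₀.
Integrate: L := L₀·Dx.
L = (-4 - 8·x)·Dx + Dx^2  (order 2).
h: a_k = 0, 4, 8, 16, 80/3, 608/15, 832/15, 22144/315, 26048/315, …
ICs: h(0) = 0, h′(0) = 4.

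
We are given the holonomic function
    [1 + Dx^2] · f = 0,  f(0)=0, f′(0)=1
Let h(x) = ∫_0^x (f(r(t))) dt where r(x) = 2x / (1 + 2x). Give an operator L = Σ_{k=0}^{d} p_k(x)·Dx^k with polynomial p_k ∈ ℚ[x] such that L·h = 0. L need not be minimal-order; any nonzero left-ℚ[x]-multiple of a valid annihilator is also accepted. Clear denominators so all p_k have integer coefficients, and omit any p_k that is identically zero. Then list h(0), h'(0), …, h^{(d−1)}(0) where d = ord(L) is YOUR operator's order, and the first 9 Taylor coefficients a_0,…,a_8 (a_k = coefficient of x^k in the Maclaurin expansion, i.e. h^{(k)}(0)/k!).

L = 4·Dx + (4 + 24·x + 48·x^2 + 32·x^3)·Dx^2 + (1 + 8·x + 24·x^2 + 32·x^3 + 16·x^4)·Dx^3  (order 3).
h: a_k = 0, 0, 1, -4/3, 5/3, -8/5, 2/45, 40/7, -6931/315, …
ICs: h(0) = 0, h′(0) = 0, h′′(0) = 2.

f: a_k = 0, 1, 0, -1/6, 0, 1/120, 0, -1/5040, 0, …
L₀ from L_f via x↦r, Dx↦r'^{-1}Dx.
h=∫₀ˣh₀: take L = L₀·Dx.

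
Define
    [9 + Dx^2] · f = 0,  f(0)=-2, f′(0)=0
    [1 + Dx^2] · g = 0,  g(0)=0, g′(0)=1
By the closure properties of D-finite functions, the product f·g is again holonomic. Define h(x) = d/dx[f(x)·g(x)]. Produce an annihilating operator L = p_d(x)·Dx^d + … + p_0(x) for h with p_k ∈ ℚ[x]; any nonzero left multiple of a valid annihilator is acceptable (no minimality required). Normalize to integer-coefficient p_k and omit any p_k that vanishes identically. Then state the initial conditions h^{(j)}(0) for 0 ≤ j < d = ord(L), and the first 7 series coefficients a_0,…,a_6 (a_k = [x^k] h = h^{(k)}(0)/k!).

f: a_k = -2, 0, 9, 0, -27/4, 0, 81/40, …
g: a_k = 0, 1, 0, -1/6, 0, 1/120, 0, …
L₀ := L_f ⊗_s L_g (sym. prod.), ord ≤ 4.
h=h₀': d/dx-closure on L₀ ⇒ L.
L = 64 + 20·Dx^2 + Dx^4  (order 4).
h: a_k = -2, 0, 28, 0, -124/3, 0, 1016/45, …
ICs: h(0) = -2, h′(0) = 0, h′′(0) = 56, h′′′(0) = 0.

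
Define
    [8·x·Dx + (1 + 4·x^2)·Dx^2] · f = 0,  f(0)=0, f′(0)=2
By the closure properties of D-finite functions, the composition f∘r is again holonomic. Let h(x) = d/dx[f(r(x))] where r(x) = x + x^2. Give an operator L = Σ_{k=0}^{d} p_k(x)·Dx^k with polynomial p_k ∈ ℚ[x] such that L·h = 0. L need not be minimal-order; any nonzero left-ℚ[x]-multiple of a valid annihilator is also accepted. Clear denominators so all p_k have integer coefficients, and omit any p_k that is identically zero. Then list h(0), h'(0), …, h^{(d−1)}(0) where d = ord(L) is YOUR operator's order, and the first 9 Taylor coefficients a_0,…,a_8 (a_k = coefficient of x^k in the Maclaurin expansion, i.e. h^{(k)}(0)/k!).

L = (-2 + 8·x + 32·x^2 + 48·x^3 + 24·x^4) + (1 + 2·x + 4·x^2 + 16·x^3 + 20·x^4 + 8·x^5)·Dx  (order 1).
h: a_k = 2, 4, -8, -32, -8, 176, 320, -512, -2656, …
ICs: h(0) = 2.

f: a_k = 0, 2, 0, -8/3, 0, 32/5, 0, -128/7, 0, …
f∘r: x↦r, Dx↦Dx/r' in L_f ⇒ L₀.
h=h₀': d/dx-closure on L₀ ⇒ L.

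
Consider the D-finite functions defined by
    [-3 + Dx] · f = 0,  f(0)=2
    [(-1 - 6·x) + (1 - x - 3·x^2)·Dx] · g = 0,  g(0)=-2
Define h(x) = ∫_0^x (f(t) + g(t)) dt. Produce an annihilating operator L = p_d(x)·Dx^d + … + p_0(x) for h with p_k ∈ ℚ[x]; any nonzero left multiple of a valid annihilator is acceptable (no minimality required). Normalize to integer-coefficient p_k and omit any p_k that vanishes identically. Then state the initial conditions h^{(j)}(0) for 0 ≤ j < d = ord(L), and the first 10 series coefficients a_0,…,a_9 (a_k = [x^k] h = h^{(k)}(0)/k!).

f: a_k = 2, 6, 9, 9, 27/4, 81/20, 81/40, 243/280, 729/2240, 243/2240, …
g: a_k = -2, -2, -8, -14, -38, -80, -194, -434, -1016, -2318, …
Weyl lclm of L_f,L_g ⇒ L₀ (ord ≤ 2).
h=∫h₀ ⇒ L = L₀·Dx.
L = (15 + 9·x + 243·x^2 + 162·x^3)·Dx + (1 - 36·x - 99·x^2 + 54·x^3 + 81·x^4)·Dx^2 + (-2 + 11·x + 6·x^2 - 36·x^3 - 27·x^4)·Dx^3  (order 3).
h: a_k = 0, 0, 2, 1/3, -5/4, -25/4, -1519/120, -1097/40, -121277/2240, -2275111/20160, …
ICs: h(0) = 0, h′(0) = 0, h′′(0) = 4.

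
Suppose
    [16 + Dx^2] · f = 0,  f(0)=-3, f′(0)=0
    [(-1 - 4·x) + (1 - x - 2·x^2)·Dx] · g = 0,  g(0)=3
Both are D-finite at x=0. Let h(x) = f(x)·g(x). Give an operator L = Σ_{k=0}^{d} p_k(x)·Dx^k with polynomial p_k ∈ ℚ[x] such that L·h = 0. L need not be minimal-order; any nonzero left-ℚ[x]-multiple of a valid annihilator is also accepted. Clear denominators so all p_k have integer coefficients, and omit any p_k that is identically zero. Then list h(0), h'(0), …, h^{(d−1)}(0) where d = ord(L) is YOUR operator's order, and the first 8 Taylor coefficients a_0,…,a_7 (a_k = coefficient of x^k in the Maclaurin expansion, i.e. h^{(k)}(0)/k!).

f: a_k = -3, 0, 24, 0, -32, 0, 256/15, 0, …
g: a_k = 3, 3, 9, 15, 33, 63, 129, 255, …
Sym-product of L_f,L_g gives L₀ (≤ ord 2).
L = (-12 + 16·x + 32·x^2) + (2 + 8·x)·Dx + (-1 + x + 2·x^2)·Dx^2  (order 2).
h: a_k = -9, -9, 45, 27, 21, 75, 841/5, 1591/5, …
ICs: h(0) = -9, h′(0) = -9.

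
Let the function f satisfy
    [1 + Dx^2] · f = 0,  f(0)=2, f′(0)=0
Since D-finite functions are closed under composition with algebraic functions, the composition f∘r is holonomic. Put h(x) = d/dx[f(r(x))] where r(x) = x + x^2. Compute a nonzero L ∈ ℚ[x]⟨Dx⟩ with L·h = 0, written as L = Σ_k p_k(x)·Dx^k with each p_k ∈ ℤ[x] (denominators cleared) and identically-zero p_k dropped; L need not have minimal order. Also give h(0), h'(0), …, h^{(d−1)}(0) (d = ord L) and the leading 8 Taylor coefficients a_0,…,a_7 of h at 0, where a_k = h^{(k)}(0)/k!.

L = (13 + 8·x + 24·x^2 + 32·x^3 + 16·x^4) + (-6 - 12·x)·Dx + (1 + 4·x + 4·x^2)·Dx^2  (order 2).
h: a_k = 0, -2, -6, -11/3, 5/3, 179/60, 133/60, 841/2520, …
ICs: h(0) = 0, h′(0) = -2.

f: a_k = 2, 0, -1, 0, 1/12, 0, -1/360, 0, …
h₀=f(r): pull back L_f along r ⇒ L₀.
h₀' ⇒ L via d/dx closure of L₀.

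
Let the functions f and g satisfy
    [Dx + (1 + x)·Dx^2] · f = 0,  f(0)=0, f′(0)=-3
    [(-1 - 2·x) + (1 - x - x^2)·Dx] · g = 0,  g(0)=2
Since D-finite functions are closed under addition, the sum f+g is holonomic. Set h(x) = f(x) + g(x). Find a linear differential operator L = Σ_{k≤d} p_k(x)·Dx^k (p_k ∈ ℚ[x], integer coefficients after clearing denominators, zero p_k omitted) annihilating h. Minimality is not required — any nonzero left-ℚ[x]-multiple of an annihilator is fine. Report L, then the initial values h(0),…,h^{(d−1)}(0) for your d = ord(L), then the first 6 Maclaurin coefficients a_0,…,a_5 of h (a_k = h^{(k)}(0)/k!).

f: a_k = 0, -3, 3/2, -1, 3/4, -3/5, …
g: a_k = 2, 2, 4, 6, 10, 16, …
Sum ⇒ L₀ = lclm(L_f,L_g) in ℚ(x)⟨Dx⟩.
L = (-26 - 70·x - 76·x^2 - 36·x^3 - 12·x^4)·Dx + (-16 - 84·x - 160·x^2 - 144·x^3 - 74·x^4 - 20·x^5)·Dx^2 + (5 + 11·x - x^2 - 23·x^3 - 29·x^4 - 17·x^5 - 4·x^6)·Dx^3  (order 3).
h: a_k = 2, -1, 11/2, 5, 43/4, 77/5, …
ICs: h(0) = 2, h′(0) = -1, h′′(0) = 11.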